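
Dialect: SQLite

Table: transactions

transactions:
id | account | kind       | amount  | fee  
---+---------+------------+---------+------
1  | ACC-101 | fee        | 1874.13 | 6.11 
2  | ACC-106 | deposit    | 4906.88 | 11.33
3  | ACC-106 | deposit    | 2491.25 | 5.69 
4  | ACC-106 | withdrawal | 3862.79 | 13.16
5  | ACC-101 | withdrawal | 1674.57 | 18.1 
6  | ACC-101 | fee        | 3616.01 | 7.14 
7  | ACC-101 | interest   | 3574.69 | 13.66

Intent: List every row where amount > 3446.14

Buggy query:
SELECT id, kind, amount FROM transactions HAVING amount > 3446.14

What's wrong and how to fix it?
Bug: HAVING filters the output of aggregation, but this query has no GROUP BY and no aggregate functions, so SQLite rejects it (HAVING clause on a non-aggregate query); the condition here is per row

Fix: Replace HAVING with WHERE since the condition applies to individual rows

Corrected query:
SELECT id, kind, amount FROM transactions WHERE amount > 3446.14

Result:
id | kind       | amount 
---+------------+--------
2  | deposit    | 4906.88
4  | withdrawal | 3862.79
6  | fee        | 3616.01
7  | interest   | 3574.69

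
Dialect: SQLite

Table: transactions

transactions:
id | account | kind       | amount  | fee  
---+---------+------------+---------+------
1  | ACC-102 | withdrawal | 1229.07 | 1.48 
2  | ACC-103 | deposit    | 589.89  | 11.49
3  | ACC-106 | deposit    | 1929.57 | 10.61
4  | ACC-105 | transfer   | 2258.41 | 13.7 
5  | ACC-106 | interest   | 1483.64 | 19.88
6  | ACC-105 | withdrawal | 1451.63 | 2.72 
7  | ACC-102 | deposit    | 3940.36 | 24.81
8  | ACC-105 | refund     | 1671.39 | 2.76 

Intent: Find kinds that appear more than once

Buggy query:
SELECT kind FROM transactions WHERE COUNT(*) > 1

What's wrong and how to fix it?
Bug: WHERE can't reference COUNT(*); aggregates are computed after WHERE

Fix: GROUP BY kind, then filter groups with HAVING COUNT(*) > 1

Corrected query:
SELECT kind FROM transactions GROUP BY kind HAVING COUNT(*) > 1

Result:
kind      
----------
deposit   
withdrawal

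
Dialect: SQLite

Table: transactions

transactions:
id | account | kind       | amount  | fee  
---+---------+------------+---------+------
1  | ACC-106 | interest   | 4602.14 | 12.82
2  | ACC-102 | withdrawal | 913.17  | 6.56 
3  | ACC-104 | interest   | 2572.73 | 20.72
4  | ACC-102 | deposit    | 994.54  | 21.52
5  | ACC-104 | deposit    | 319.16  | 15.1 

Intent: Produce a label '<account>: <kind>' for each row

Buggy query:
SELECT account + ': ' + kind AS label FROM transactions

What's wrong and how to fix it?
Bug: SQLite uses || for string concatenation; + coerces text to numbers (yielding 0)

Fix: Replace + with || to concatenate text

Corrected query:
SELECT account || ': ' || kind AS label FROM transactions

Result:
label              
-------------------
ACC-106: interest  
ACC-102: withdrawal
ACC-104: interest  
ACC-102: deposit   
ACC-104: deposit   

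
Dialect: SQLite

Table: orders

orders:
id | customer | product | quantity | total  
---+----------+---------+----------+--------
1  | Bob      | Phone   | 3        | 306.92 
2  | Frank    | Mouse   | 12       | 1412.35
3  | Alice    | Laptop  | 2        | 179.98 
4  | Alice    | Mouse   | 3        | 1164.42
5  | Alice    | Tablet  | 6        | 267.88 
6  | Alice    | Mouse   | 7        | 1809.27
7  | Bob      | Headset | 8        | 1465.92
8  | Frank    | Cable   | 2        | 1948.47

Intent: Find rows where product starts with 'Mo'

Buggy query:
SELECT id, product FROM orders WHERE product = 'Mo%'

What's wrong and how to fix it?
Bug: '=' compares the literal string including the % character; pattern matching needs LIKE

Fix: Replace '=' with LIKE so 'Mo%' is treated as a pattern

Corrected query:
SELECT id, product FROM orders WHERE product LIKE 'Mo%'

Result:
id | product
---+--------
2  | Mouse  
4  | Mouse  
6  | Mouse  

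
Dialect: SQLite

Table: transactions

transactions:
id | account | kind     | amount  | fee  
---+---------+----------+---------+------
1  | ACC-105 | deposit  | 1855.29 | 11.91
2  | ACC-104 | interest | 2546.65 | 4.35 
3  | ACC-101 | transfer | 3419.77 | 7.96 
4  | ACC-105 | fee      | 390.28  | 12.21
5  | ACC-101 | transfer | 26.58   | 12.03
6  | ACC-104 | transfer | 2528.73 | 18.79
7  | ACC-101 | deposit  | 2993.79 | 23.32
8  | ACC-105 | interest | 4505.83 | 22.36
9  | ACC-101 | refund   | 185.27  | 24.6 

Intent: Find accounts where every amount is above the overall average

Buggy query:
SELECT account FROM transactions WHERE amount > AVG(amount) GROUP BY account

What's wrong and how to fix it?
Bug: WHERE evaluates per row before aggregation, so AVG() is unavailable

Fix: Use a subquery for AVG and a HAVING MIN(...) filter so the condition holds for every row in the group

Corrected query:
SELECT account FROM transactions GROUP BY account HAVING MIN(amount) > (SELECT AVG(amount) FROM transactions)

Result:
account
-------
ACC-104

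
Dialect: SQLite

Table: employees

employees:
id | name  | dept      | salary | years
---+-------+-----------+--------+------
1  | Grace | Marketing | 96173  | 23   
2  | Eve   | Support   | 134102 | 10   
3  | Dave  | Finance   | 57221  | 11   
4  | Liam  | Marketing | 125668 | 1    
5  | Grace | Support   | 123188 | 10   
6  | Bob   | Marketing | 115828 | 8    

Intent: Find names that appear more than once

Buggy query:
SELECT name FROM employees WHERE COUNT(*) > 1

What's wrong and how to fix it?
Bug: COUNT(*) is an aggregate and cannot be used in WHERE

Fix: Group first, then use HAVING for the count condition

Corrected query:
SELECT name FROM employees GROUP BY name HAVING COUNT(*) > 1

Result:
name 
-----
Grace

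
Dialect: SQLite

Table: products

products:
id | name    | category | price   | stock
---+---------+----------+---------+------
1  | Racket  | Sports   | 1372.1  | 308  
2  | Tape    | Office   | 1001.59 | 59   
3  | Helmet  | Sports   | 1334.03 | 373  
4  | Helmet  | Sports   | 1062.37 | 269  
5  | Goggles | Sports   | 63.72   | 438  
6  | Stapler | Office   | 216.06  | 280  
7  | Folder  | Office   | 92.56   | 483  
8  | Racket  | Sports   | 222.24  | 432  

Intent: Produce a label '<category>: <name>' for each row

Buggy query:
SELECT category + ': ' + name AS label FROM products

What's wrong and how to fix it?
Bug: '+' is numeric addition; on text columns SQLite converts them to 0 instead of concatenating

Fix: Replace + with || to concatenate text

Corrected query:
SELECT category || ': ' || name AS label FROM products

Result:
label          
---------------
Sports: Racket 
Office: Tape   
Sports: Helmet 
Sports: Helmet 
Sports: Goggles
Office: Stapler
Office: Folder 
Sports: Racket 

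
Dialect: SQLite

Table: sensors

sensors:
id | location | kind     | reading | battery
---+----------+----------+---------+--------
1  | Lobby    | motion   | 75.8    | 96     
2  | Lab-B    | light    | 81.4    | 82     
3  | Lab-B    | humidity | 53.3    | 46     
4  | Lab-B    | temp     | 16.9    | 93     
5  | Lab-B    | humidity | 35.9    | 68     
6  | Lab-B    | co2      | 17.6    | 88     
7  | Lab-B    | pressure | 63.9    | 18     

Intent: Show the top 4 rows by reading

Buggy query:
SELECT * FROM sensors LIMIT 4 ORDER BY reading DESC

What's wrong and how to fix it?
Bug: ORDER BY cannot follow LIMIT; LIMIT is the final clause

Fix: Swap the clauses: ORDER BY first, then LIMIT

Corrected query:
SELECT * FROM sensors ORDER BY reading DESC LIMIT 4

Result:
id | location | kind     | reading | battery
---+----------+----------+---------+--------
2  | Lab-B    | light    | 81.4    | 82     
1  | Lobby    | motion   | 75.8    | 96     
7  | Lab-B    | pressure | 63.9    | 18     
3  | Lab-B    | humidity | 53.3    | 46     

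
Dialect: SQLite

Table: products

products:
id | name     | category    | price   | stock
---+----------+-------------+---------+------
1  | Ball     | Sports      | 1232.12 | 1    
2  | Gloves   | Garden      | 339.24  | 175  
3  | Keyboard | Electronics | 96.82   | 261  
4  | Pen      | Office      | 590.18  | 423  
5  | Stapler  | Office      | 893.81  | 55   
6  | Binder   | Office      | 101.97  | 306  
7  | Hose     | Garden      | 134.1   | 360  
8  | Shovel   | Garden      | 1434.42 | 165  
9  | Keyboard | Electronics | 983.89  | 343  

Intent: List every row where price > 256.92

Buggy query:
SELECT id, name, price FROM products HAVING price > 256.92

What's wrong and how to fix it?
Bug: HAVING filters the output of aggregation, but this query has no GROUP BY and no aggregate functions, so SQLite rejects it (HAVING clause on a non-aggregate query); the condition here is per row

Fix: Replace HAVING with WHERE since the condition applies to individual rows

Corrected query:
SELECT id, name, price FROM products WHERE price > 256.92

Result:
id | name     | price  
---+----------+--------
1  | Ball     | 1232.12
2  | Gloves   | 339.24 
4  | Pen      | 590.18 
5  | Stapler  | 893.81 
8  | Shovel   | 1434.42
9  | Keyboard | 983.89 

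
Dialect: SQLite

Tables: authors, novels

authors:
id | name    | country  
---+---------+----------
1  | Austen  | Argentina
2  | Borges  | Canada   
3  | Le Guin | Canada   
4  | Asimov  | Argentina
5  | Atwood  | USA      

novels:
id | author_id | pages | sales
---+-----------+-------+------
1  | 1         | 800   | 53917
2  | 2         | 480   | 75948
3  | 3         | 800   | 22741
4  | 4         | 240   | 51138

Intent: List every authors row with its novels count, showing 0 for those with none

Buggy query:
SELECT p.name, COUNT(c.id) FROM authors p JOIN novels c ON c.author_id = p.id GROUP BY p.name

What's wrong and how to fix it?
Bug: An inner join excludes parents with zero children

Fix: Use LEFT JOIN so parents without children still appear (COUNT(c.id) gives 0)

Corrected query:
SELECT p.name, COUNT(c.id) FROM authors p LEFT JOIN novels c ON c.author_id = p.id GROUP BY p.name

Result:
name    | COUNT(c.id)
--------+------------
Asimov  | 1          
Atwood  | 0          
Austen  | 1          
Borges  | 1          
Le Guin | 1          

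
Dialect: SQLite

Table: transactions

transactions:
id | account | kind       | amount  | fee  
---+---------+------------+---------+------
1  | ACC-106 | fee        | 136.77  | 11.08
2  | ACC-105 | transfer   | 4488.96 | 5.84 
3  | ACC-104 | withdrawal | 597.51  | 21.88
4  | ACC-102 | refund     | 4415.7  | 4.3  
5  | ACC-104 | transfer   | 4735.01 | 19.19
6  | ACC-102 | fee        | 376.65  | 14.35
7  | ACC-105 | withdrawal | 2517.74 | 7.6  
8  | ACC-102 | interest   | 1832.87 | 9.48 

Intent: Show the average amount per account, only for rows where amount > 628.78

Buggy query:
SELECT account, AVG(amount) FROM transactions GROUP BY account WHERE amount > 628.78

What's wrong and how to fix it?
Bug: Row-level WHERE must come before GROUP BY in the clause order

Fix: Move the WHERE clause before GROUP BY

Corrected query:
SELECT account, AVG(amount) FROM transactions WHERE amount > 628.78 GROUP BY account

Result:
account | AVG(amount)
--------+------------
ACC-102 | 3124.285   
ACC-104 | 4735.01    
ACC-105 | 3503.35    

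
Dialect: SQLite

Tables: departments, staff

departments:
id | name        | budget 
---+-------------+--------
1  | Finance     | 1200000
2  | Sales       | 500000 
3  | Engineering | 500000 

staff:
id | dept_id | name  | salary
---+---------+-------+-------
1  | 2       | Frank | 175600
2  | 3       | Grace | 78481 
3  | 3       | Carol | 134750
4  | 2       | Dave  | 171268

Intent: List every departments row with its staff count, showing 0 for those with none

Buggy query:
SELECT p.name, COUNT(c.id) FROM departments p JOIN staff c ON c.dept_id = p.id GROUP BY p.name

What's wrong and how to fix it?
Bug: INNER JOIN drops departments rows that have no matching staff rows

Fix: Switch to LEFT JOIN to retain unmatched parent rows

Corrected query:
SELECT p.name, COUNT(c.id) FROM departments p LEFT JOIN staff c ON c.dept_id = p.id GROUP BY p.name

Result:
name        | COUNT(c.id)
------------+------------
Engineering | 2          
Finance     | 0          
Sales       | 2          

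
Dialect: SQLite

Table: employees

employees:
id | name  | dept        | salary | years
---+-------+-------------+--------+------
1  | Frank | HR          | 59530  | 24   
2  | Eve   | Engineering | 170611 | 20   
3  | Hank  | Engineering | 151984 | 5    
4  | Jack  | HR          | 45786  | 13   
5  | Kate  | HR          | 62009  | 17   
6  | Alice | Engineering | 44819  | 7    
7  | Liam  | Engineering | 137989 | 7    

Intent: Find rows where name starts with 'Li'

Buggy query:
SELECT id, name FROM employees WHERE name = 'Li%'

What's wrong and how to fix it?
Bug: Wildcards only work with LIKE; '=' treats '%' as a literal character

Fix: Use LIKE for wildcard pattern matching

Corrected query:
SELECT id, name FROM employees WHERE name LIKE 'Li%'

Result:
id | name
---+-----
7  | Liam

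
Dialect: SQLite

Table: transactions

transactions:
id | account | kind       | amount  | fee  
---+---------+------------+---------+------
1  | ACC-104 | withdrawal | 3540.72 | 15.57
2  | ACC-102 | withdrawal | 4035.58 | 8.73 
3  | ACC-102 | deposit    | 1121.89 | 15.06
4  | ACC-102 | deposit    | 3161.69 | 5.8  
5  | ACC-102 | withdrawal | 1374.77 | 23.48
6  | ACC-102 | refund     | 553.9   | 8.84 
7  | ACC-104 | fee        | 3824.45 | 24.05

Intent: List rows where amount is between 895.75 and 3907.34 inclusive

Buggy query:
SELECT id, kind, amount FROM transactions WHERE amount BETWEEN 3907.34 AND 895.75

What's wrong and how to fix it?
Bug: BETWEEN expects the lower bound first; with 3907.34 AND 895.75 the range is empty

Fix: Write BETWEEN 895.75 AND 3907.34

Corrected query:
SELECT id, kind, amount FROM transactions WHERE amount BETWEEN 895.75 AND 3907.34

Result:
id | kind       | amount 
---+------------+--------
1  | withdrawal | 3540.72
3  | deposit    | 1121.89
4  | deposit    | 3161.69
5  | withdrawal | 1374.77
7  | fee        | 3824.45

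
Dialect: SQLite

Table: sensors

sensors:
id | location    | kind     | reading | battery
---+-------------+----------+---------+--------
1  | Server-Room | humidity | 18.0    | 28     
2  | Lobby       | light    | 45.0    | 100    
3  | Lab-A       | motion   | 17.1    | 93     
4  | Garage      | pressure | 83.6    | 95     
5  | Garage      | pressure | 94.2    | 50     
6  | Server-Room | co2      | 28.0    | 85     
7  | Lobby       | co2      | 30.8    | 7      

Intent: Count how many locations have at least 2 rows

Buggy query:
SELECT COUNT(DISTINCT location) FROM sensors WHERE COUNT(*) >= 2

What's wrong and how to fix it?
Bug: WHERE filters individual rows, not groups, so a group-level COUNT is invalid there

Fix: Group first with HAVING COUNT(*) >= 2, then COUNT the resulting groups

Corrected query:
SELECT COUNT(*) FROM (SELECT location FROM sensors GROUP BY location HAVING COUNT(*) >= 2)

Result:
COUNT(*)
--------
3       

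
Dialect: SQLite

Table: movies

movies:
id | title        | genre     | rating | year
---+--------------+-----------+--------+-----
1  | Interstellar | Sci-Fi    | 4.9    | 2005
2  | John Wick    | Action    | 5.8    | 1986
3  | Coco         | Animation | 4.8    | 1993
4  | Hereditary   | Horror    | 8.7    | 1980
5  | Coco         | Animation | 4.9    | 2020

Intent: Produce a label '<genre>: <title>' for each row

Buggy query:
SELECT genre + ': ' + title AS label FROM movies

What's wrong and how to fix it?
Bug: '+' is numeric addition; on text columns SQLite converts them to 0 instead of concatenating

Fix: Replace + with || to concatenate text

Corrected query:
SELECT genre || ': ' || title AS label FROM movies

Result:
label               
--------------------
Sci-Fi: Interstellar
Action: John Wick   
Animation: Coco     
Horror: Hereditary  
Animation: Coco     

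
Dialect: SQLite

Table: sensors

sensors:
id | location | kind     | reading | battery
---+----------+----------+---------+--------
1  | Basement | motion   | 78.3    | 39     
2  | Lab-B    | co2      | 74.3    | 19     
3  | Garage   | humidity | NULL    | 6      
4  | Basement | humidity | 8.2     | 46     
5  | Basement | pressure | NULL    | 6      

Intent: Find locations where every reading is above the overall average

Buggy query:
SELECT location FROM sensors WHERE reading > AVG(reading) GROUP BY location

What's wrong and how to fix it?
Bug: AVG() is an aggregate; it can't sit directly in WHERE

Fix: Use a subquery for AVG and a HAVING MIN(...) filter so the condition holds for every row in the group

Corrected query:
SELECT location FROM sensors GROUP BY location HAVING MIN(reading) > (SELECT AVG(reading) FROM sensors)

Result:
location
--------
Lab-B   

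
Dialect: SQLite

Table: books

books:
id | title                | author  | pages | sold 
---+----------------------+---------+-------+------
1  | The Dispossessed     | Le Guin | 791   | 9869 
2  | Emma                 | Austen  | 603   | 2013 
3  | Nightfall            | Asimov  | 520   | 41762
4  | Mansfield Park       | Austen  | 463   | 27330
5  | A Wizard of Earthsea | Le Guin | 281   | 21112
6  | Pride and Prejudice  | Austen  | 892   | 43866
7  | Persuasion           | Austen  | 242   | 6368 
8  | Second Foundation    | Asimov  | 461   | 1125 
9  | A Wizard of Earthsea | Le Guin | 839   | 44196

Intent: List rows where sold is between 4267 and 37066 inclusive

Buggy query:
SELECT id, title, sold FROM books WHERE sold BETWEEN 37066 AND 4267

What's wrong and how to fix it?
Bug: The bounds are reversed; BETWEEN a AND b requires a <= b to match anything

Fix: Swap the bounds so the smaller value comes first

Corrected query:
SELECT id, title, sold FROM books WHERE sold BETWEEN 4267 AND 37066

Result:
id | title                | sold 
---+----------------------+------
1  | The Dispossessed     | 9869 
4  | Mansfield Park       | 27330
5  | A Wizard of Earthsea | 21112
7  | Persuasion           | 6368 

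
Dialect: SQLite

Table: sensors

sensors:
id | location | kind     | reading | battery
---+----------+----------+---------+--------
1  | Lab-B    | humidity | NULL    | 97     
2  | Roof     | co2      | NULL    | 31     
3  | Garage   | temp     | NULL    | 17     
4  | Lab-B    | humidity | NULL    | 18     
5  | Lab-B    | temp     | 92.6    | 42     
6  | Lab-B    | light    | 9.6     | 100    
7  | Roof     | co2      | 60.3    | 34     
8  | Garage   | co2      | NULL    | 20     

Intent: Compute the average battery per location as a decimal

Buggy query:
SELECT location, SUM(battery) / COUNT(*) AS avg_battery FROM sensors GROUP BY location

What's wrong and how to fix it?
Bug: Both operands are integers, so '/' performs integer division and truncates

Fix: Cast one side to REAL so the division keeps the fractional part

Corrected query:
SELECT location, SUM(battery) * 1.0 / COUNT(*) AS avg_battery FROM sensors GROUP BY location

Result:
location | avg_battery
---------+------------
Garage   | 18.5       
Lab-B    | 64.25      
Roof     | 32.5       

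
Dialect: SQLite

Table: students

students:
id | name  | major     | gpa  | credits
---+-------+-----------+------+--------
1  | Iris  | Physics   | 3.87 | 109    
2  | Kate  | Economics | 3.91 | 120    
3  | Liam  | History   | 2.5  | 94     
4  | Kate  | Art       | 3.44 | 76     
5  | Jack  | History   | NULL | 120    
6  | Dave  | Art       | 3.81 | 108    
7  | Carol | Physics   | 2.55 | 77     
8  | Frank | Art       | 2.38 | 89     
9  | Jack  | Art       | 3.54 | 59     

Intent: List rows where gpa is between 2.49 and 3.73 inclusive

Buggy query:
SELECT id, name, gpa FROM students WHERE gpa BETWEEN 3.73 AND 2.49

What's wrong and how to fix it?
Bug: BETWEEN expects the lower bound first; with 3.73 AND 2.49 the range is empty

Fix: Write BETWEEN 2.49 AND 3.73

Corrected query:
SELECT id, name, gpa FROM students WHERE gpa BETWEEN 2.49 AND 3.73

Result:
id | name  | gpa 
---+-------+-----
3  | Liam  | 2.5 
4  | Kate  | 3.44
7  | Carol | 2.55
9  | Jack  | 3.54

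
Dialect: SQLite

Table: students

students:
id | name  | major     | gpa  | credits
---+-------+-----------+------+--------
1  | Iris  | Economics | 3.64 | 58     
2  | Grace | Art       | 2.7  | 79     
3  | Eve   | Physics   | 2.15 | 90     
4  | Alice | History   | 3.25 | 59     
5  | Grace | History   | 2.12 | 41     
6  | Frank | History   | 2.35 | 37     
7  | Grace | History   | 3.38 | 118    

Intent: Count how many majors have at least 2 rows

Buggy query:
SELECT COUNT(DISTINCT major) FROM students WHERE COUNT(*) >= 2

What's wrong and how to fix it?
Bug: WHERE filters individual rows, not groups, so a group-level COUNT is invalid there

Fix: Group first with HAVING COUNT(*) >= 2, then COUNT the resulting groups

Corrected query:
SELECT COUNT(*) FROM (SELECT major FROM students GROUP BY major HAVING COUNT(*) >= 2)

Result:
COUNT(*)
--------
1       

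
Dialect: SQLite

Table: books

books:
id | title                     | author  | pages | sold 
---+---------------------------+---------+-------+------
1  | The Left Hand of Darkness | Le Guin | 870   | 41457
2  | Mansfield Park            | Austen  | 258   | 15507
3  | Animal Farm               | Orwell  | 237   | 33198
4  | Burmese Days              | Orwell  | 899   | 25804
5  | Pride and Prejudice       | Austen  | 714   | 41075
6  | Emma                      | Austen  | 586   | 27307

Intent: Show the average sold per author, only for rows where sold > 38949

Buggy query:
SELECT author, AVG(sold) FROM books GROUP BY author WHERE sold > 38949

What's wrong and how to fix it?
Bug: WHERE cannot follow GROUP BY

Fix: Place WHERE between FROM and GROUP BY

Corrected query:
SELECT author, AVG(sold) FROM books WHERE sold > 38949 GROUP BY author

Result:
author  | AVG(sold)
--------+----------
Austen  | 41075    
Le Guin | 41457    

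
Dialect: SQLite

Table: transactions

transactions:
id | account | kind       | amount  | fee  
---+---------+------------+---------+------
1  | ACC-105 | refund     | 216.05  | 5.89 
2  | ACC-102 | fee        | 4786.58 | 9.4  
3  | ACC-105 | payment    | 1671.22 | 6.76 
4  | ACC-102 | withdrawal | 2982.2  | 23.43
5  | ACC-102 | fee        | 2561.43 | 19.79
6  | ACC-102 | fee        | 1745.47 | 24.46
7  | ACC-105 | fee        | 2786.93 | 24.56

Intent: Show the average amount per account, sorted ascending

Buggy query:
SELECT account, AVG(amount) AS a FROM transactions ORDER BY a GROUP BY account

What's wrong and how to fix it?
Bug: GROUP BY must precede ORDER BY

Fix: Reorder: SELECT … FROM … GROUP BY … ORDER BY …

Corrected query:
SELECT account, AVG(amount) AS a FROM transactions GROUP BY account ORDER BY a

Result:
account | a          
--------+------------
ACC-105 | 1558.066667
ACC-102 | 3018.92    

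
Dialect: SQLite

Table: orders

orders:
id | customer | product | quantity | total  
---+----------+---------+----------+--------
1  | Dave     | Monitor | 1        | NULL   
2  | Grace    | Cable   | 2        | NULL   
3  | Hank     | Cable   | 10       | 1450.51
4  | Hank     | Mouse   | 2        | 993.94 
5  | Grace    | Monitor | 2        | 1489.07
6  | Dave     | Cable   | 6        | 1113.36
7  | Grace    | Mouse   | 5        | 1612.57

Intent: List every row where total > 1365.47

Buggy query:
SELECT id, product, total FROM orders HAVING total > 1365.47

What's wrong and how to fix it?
Bug: HAVING filters the output of aggregation, but this query has no GROUP BY and no aggregate functions, so SQLite rejects it (HAVING clause on a non-aggregate query); the condition here is per row

Fix: Use WHERE for row-level filtering

Corrected query:
SELECT id, product, total FROM orders WHERE total > 1365.47

Result:
id | product | total  
---+---------+--------
3  | Cable   | 1450.51
5  | Monitor | 1489.07
7  | Mouse   | 1612.57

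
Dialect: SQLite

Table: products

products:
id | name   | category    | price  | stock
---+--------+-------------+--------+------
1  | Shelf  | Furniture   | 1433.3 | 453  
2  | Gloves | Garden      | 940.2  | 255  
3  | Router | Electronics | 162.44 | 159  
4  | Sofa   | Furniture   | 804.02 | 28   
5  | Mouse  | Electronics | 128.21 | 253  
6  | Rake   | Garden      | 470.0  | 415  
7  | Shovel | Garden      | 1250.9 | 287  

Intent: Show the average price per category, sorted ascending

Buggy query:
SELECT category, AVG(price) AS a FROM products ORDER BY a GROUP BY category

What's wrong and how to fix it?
Bug: ORDER BY appears before GROUP BY; SQL clause order requires GROUP BY first

Fix: Move ORDER BY to the end, after GROUP BY

Corrected query:
SELECT category, AVG(price) AS a FROM products GROUP BY category ORDER BY a

Result:
category    | a         
------------+-----------
Electronics | 145.325   
Garden      | 887.033333
Furniture   | 1118.66   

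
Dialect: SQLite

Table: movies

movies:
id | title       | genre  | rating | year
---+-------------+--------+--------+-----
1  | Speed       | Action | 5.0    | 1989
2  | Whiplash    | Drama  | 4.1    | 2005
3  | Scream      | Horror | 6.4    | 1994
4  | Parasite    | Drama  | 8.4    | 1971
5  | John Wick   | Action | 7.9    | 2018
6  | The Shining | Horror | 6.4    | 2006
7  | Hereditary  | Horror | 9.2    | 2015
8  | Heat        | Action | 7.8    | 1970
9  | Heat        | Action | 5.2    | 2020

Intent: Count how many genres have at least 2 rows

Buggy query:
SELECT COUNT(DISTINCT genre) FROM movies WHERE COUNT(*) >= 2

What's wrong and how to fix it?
Bug: WHERE filters individual rows, not groups, so a group-level COUNT is invalid there

Fix: Use a subquery that GROUPs and filters with HAVING, then count its rows

Corrected query:
SELECT COUNT(*) FROM (SELECT genre FROM movies GROUP BY genre HAVING COUNT(*) >= 2)

Result:
COUNT(*)
--------
3       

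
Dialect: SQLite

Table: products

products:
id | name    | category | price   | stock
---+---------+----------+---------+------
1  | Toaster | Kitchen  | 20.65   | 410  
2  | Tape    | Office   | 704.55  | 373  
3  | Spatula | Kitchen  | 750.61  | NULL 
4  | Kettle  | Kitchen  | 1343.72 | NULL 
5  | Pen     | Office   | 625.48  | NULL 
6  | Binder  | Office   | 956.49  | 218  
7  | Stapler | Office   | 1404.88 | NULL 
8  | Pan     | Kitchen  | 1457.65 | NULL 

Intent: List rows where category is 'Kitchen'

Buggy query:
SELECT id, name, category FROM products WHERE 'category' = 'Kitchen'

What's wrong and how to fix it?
Bug: 'category' in single quotes is a string literal, not the column; the comparison is literal-vs-literal and never true

Fix: Remove the quotes around the column name (or use double quotes for an identifier)

Corrected query:
SELECT id, name, category FROM products WHERE category = 'Kitchen'

Result:
id | name    | category
---+---------+---------
1  | Toaster | Kitchen 
3  | Spatula | Kitchen 
4  | Kettle  | Kitchen 
8  | Pan     | Kitchen 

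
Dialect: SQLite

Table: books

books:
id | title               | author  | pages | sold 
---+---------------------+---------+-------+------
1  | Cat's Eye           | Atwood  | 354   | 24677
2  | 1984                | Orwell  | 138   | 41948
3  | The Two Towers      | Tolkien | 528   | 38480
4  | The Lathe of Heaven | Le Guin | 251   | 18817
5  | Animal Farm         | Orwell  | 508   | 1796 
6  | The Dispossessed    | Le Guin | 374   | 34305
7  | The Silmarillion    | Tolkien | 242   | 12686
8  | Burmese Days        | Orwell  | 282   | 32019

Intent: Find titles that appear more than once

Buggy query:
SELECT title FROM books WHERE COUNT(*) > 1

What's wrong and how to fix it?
Bug: COUNT(*) is an aggregate and cannot be used in WHERE

Fix: GROUP BY title, then filter groups with HAVING COUNT(*) > 1

Corrected query:
SELECT title FROM books GROUP BY title HAVING COUNT(*) > 1

Result:
(no rows)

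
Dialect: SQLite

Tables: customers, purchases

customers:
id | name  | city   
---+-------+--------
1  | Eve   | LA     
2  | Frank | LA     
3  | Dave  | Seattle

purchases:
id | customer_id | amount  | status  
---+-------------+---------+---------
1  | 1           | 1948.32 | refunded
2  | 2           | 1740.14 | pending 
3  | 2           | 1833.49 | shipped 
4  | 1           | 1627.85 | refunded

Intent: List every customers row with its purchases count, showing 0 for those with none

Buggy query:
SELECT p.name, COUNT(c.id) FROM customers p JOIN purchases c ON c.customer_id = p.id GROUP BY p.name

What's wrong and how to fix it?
Bug: An inner join excludes parents with zero children

Fix: Switch to LEFT JOIN to retain unmatched parent rows

Corrected query:
SELECT p.name, COUNT(c.id) FROM customers p LEFT JOIN purchases c ON c.customer_id = p.id GROUP BY p.name

Result:
name  | COUNT(c.id)
------+------------
Dave  | 0          
Eve   | 2          
Frank | 2          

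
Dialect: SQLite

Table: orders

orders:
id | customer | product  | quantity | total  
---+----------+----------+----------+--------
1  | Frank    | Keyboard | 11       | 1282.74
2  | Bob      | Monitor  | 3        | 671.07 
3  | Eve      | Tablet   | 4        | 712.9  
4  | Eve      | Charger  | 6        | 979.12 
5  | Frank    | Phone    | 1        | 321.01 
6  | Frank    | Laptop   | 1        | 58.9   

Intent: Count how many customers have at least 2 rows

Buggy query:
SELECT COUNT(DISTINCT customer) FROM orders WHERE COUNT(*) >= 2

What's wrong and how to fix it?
Bug: WHERE filters individual rows, not groups, so a group-level COUNT is invalid there

Fix: Group first with HAVING COUNT(*) >= 2, then COUNT the resulting groups

Corrected query:
SELECT COUNT(*) FROM (SELECT customer FROM orders GROUP BY customer HAVING COUNT(*) >= 2)

Result:
COUNT(*)
--------
2       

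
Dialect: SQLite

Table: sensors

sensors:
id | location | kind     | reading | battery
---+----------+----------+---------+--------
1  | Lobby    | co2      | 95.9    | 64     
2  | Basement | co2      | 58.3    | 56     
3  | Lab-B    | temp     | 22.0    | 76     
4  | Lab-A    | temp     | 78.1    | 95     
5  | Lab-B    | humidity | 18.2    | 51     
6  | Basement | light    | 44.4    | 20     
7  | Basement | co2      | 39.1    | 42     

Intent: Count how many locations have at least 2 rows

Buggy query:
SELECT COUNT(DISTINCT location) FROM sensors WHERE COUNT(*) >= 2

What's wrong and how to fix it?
Bug: COUNT(*) cannot appear in WHERE; the per-group count doesn't exist yet

Fix: Group first with HAVING COUNT(*) >= 2, then COUNT the resulting groups

Corrected query:
SELECT COUNT(*) FROM (SELECT location FROM sensors GROUP BY location HAVING COUNT(*) >= 2)

Result:
COUNT(*)
--------
2       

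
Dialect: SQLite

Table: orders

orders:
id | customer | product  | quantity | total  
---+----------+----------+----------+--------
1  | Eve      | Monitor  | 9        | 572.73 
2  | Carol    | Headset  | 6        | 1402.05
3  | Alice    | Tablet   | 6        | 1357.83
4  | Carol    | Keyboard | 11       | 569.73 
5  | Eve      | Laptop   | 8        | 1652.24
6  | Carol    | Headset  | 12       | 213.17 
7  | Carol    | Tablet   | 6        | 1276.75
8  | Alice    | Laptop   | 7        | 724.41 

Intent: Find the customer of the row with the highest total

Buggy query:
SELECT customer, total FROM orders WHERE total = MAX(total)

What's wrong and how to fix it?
Bug: WHERE is evaluated per row; an aggregate over the whole table isn't defined there

Fix: Wrap MAX in a scalar subquery so WHERE compares against a single value

Corrected query:
SELECT customer, total FROM orders WHERE total = (SELECT MAX(total) FROM orders)

Result:
customer | total  
---------+--------
Eve      | 1652.24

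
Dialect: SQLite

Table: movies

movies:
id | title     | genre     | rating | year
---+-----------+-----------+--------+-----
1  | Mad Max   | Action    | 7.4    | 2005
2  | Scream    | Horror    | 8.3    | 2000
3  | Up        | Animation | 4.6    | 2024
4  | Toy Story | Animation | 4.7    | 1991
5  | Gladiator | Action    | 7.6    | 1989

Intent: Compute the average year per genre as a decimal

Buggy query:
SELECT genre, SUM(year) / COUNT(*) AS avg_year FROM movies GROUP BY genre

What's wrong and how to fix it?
Bug: SUM(year) and COUNT(*) are both integers; the division truncates the fractional part

Fix: Cast one side to REAL so the division keeps the fractional part

Corrected query:
SELECT genre, SUM(year) * 1.0 / COUNT(*) AS avg_year FROM movies GROUP BY genre

Result:
genre     | avg_year
----------+---------
Action    | 1997    
Animation | 2007.5  
Horror    | 2000    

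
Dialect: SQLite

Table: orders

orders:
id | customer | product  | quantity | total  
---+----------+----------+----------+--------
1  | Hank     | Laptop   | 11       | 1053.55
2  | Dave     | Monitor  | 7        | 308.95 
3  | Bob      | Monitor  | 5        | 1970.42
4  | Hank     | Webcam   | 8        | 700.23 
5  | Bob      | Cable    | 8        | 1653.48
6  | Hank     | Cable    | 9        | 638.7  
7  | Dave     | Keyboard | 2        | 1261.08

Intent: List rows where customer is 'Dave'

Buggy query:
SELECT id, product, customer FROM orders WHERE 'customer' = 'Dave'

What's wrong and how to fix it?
Bug: Single quotes denote string literals in SQL; the column name is being compared as a constant string

Fix: Reference the column as customer without single quotes

Corrected query:
SELECT id, product, customer FROM orders WHERE customer = 'Dave'

Result:
id | product  | customer
---+----------+---------
2  | Monitor  | Dave    
7  | Keyboard | Dave    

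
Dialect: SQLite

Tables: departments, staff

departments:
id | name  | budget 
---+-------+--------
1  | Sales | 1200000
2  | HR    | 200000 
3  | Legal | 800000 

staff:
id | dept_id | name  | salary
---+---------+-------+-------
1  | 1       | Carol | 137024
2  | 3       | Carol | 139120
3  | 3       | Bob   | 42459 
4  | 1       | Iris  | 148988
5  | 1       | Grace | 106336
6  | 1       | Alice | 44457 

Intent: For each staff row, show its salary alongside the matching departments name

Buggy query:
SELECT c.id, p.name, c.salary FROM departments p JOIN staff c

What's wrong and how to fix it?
Bug: JOIN with no ON clause produces a cartesian product; every staff row pairs with every departments row

Fix: Add ON c.dept_id = p.id to the JOIN

Corrected query:
SELECT c.id, p.name, c.salary FROM departments p JOIN staff c ON c.dept_id = p.id

Result:
id | name  | salary
---+-------+-------
1  | Sales | 137024
2  | Legal | 139120
3  | Legal | 42459 
4  | Sales | 148988
5  | Sales | 106336
6  | Sales | 44457 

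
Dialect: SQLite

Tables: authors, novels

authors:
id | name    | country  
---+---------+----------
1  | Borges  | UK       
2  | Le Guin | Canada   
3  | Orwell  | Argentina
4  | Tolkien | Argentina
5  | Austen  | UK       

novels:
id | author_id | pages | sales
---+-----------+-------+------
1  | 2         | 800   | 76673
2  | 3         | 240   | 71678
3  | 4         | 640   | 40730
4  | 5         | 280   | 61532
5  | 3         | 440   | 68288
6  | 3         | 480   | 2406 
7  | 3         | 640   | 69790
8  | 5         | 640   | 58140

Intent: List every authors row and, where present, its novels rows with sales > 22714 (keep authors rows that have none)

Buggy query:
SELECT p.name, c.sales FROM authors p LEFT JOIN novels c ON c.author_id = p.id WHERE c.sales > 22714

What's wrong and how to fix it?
Bug: A WHERE condition on the right-hand table after LEFT JOIN drops unmatched parents

Fix: Move the right-table condition into the ON clause so unmatched parents are kept

Corrected query:
SELECT p.name, c.sales FROM authors p LEFT JOIN novels c ON c.author_id = p.id AND c.sales > 22714

Result:
name    | sales
--------+------
Borges  | NULL 
Le Guin | 76673
Orwell  | 68288
Orwell  | 69790
Orwell  | 71678
Tolkien | 40730
Austen  | 58140
Austen  | 61532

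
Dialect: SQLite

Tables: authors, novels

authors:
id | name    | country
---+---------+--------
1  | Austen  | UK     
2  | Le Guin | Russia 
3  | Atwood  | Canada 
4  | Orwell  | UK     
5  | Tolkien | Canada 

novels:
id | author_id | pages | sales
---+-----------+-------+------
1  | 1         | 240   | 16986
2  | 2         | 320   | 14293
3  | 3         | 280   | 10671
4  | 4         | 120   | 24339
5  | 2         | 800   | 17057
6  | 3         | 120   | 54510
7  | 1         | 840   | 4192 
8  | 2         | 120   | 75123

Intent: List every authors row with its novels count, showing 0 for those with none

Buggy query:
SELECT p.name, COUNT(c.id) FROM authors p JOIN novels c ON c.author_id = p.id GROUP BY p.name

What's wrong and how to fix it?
Bug: INNER JOIN drops authors rows that have no matching novels rows

Fix: Switch to LEFT JOIN to retain unmatched parent rows

Corrected query:
SELECT p.name, COUNT(c.id) FROM authors p LEFT JOIN novels c ON c.author_id = p.id GROUP BY p.name

Result:
name    | COUNT(c.id)
--------+------------
Atwood  | 2          
Austen  | 2          
Le Guin | 3          
Orwell  | 1          
Tolkien | 0          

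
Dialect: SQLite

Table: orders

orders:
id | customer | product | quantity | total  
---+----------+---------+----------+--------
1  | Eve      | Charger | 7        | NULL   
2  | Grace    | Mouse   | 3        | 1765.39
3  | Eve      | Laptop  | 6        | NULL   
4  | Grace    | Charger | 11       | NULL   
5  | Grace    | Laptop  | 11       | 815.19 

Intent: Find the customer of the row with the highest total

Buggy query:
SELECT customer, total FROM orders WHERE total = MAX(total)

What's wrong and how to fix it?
Bug: WHERE is evaluated per row; an aggregate over the whole table isn't defined there

Fix: Wrap MAX in a scalar subquery so WHERE compares against a single value

Corrected query:
SELECT customer, total FROM orders WHERE total = (SELECT MAX(total) FROM orders)

Result:
customer | total  
---------+--------
Grace    | 1765.39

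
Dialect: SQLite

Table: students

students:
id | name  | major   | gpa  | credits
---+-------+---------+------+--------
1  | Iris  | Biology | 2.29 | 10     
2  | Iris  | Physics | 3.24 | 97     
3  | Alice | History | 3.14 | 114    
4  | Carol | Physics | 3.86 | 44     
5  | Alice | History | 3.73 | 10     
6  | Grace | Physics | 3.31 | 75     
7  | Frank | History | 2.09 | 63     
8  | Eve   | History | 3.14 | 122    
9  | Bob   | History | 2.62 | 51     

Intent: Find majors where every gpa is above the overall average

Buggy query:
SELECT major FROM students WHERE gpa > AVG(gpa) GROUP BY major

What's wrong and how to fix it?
Bug: WHERE evaluates per row before aggregation, so AVG() is unavailable

Fix: Compute the overall average in a scalar subquery and compare each group's MIN against it in HAVING

Corrected query:
SELECT major FROM students GROUP BY major HAVING MIN(gpa) > (SELECT AVG(gpa) FROM students)

Result:
major  
-------
Physics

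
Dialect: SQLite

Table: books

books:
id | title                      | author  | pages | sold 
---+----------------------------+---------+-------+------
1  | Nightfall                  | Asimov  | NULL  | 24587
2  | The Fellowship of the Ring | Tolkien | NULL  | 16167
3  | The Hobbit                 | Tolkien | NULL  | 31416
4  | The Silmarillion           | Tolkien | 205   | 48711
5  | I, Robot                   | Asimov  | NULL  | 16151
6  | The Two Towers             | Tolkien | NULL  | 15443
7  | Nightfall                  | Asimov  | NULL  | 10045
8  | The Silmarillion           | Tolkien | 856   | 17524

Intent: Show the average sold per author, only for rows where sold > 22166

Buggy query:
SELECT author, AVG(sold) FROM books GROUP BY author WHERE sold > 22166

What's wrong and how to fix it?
Bug: WHERE cannot follow GROUP BY

Fix: Move the WHERE clause before GROUP BY

Corrected query:
SELECT author, AVG(sold) FROM books WHERE sold > 22166 GROUP BY author

Result:
author  | AVG(sold)
--------+----------
Asimov  | 24587    
Tolkien | 40063.5  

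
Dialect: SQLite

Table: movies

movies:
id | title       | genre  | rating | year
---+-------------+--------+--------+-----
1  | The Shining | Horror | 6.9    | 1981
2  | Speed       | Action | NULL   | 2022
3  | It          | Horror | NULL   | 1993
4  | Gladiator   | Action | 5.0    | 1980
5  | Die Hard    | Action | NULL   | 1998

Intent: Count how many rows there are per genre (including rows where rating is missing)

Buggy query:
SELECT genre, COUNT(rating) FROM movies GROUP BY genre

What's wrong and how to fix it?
Bug: COUNT(rating) skips NULLs, so groups with missing rating are undercounted

Fix: Replace COUNT(rating) with COUNT(*)

Corrected query:
SELECT genre, COUNT(*) FROM movies GROUP BY genre

Result:
genre  | COUNT(*)
-------+---------
Action | 3       
Horror | 2       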